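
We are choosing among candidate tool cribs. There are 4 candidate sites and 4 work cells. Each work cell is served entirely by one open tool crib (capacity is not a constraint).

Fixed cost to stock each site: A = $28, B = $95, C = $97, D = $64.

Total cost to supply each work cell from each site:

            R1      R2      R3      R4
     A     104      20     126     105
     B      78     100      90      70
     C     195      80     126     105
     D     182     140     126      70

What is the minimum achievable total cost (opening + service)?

For any fixed open set, each work cell goes to its cheapest open site; total = fixed + service.
{A, B}: R1→B 78, R2→A 20, R3→B 90, R4→B 70. Service 258; fixed 123; total 381.
{A}: service 355 + fixed 28 = 383
{A, D}: service 320 + fixed 92 = 412
{A, B, C, D}: service 258 + fixed 284 = 542
(All 15 nonempty subsets were checked; A and B is lowest.)

Minimum total cost: 381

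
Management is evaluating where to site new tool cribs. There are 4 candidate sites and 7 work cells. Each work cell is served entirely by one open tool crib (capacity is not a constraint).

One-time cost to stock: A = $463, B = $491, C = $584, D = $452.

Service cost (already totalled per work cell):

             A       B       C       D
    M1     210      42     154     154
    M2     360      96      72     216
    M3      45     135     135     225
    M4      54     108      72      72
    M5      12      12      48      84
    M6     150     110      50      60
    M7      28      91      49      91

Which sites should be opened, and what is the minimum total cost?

For any fixed open set, each work cell goes to its cheapest open site; total = fixed + service.
{B}: M1→B 42, M2→B 96, M3→B 135, M4→B 108, M5→B 12, M6→B 110, M7→B 91. Service 594; fixed 491; total 1085.
{C}: service 580 + fixed 584 = 1164
{A}: service 859 + fixed 463 = 1322
{A, B, C, D}: M1→B 42, M2→C 72, M3→A 45, M4→A 54, M5→A 12, M6→C 50, M7→A 28. Service 303; fixed 1990; total 2293.
No other subset beats 1085.

Open B only; minimum total cost 1085.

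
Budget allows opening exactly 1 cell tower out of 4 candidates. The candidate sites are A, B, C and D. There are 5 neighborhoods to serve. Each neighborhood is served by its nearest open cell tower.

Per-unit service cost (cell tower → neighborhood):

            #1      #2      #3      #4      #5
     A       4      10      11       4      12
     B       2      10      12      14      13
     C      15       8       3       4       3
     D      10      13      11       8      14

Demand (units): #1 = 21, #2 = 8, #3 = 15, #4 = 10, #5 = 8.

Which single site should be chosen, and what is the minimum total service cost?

With exactly 1 open, each neighborhood uses its cheapest among the chosen.
{A}: #1→A 4·21=84, #2→A 10·8=80, #3→A 11·15=165, #4→A 4·10=40, #5→A 12·8=96. Service cost 465.
{C}: service cost 488
{B}: service cost 546
Among all 4 size-1 choices, {A} is lowest.

Choose A only; total service cost 465.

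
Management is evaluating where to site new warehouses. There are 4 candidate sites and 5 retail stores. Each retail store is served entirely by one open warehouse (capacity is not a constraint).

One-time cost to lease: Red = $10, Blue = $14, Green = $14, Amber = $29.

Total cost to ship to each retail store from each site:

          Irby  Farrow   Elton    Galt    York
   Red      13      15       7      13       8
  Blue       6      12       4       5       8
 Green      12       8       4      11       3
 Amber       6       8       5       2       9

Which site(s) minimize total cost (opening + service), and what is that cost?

For any fixed open set, each retail store goes to its cheapest open site; total = fixed + service.
{Blue}: Irby→Blue 6, Farrow→Blue 12, Elton→Blue 4, Galt→Blue 5, York→Blue 8. Service 35; fixed 14; total 49.
{Green}: service 38 + fixed 14 = 52
{Blue, Green}: service 26 + fixed 28 = 54
{Red, Blue, Green, Amber}: service 23 + fixed 67 = 90
No other subset beats 49.

Open Blue only; minimum total cost 49.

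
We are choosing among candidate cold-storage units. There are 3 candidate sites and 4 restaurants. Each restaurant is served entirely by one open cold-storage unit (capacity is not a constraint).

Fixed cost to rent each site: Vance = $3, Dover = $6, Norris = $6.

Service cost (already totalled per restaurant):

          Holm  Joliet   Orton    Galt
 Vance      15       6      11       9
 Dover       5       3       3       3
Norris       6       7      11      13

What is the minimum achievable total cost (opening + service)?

For any fixed open set, each restaurant goes to its cheapest open site; total = fixed + service.
{Dover}: Holm→Dover 5, Joliet→Dover 3, Orton→Dover 3, Galt→Dover 3. Service 14; fixed 6; total 20.
{Vance, Dover}: service 14 + fixed 9 = 23
{Dover, Norris}: service 14 + fixed 12 = 26
{Vance, Dover, Norris}: Holm→Dover 5, Joliet→Dover 3, Orton→Dover 3, Galt→Dover 3. Service 14; fixed 15; total 29.
No other subset beats 20.

Minimum total cost: 20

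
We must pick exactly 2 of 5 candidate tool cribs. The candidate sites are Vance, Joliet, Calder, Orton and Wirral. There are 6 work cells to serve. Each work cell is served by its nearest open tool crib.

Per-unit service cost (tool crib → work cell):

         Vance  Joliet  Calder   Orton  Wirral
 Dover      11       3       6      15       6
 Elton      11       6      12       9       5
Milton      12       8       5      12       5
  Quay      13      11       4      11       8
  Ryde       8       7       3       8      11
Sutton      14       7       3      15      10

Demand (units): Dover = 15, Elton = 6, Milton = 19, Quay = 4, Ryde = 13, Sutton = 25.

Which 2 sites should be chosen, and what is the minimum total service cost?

With exactly 2 open, each work cell uses its cheapest among the chosen.
{Joliet, Calder}: Dover→Joliet 3·15=45, Elton→Joliet 6·6=36, Milton→Calder 5·19=95, Quay→Calder 4·4=16, Ryde→Calder 3·13=39, Sutton→Calder 3·25=75. Service cost 306.
{Calder, Wirral}: service cost 345
{Calder, Orton}: service cost 369
Among all 10 size-2 choices, {Joliet, Calder} is lowest.

Choose Joliet and Calder; total service cost 306.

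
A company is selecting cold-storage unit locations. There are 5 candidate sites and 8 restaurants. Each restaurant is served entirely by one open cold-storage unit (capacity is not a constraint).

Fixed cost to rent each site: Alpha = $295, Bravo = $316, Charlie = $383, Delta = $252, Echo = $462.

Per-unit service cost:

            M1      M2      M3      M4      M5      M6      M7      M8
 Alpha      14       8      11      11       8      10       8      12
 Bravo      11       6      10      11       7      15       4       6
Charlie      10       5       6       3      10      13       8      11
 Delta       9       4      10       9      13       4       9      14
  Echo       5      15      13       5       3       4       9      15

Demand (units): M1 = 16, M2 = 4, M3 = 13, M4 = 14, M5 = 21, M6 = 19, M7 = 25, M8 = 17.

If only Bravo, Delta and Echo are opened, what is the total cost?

Each restaurant is assigned to its cheapest site among the open ones.
{Bravo, Delta, Echo}: M1→Echo 5·16=80, M2→Delta 4·4=16, M3→Bravo 10·13=130, M4→Echo 5·14=70, M5→Echo 3·21=63, M6→Delta 4·19=76, M7→Bravo 4·25=100, M8→Bravo 6·17=102. Service 637; fixed 1030; total 1667.

Total cost: 1667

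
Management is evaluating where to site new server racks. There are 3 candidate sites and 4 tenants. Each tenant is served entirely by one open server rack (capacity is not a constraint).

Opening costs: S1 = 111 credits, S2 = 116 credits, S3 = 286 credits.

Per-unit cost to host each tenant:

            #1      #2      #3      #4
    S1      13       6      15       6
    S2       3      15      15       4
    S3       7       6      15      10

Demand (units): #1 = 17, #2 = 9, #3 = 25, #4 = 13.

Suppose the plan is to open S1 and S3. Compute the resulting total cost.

Total cost: 1023

Each tenant is assigned to its cheapest site among the open ones.
{S1, S3}: #1→S3 7·17=119, #2→S1 6·9=54, #3→S1 15·25=375, #4→S1 6·13=78. Service 626; fixed 397; total 1023.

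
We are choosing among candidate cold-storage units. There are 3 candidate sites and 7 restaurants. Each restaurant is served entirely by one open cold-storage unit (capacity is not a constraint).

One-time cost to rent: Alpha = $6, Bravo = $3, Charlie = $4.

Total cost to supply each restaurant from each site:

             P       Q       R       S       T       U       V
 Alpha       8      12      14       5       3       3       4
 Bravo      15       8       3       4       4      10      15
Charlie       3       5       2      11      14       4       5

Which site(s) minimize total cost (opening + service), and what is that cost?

For any fixed open set, each restaurant goes to its cheapest open site; total = fixed + service.
{Bravo, Charlie}: P→Charlie 3, Q→Charlie 5, R→Charlie 2, S→Bravo 4, T→Bravo 4, U→Charlie 4, V→Charlie 5. Service 27; fixed 7; total 34.
{Alpha, Charlie}: service 25 + fixed 10 = 35
{Alpha, Bravo, Charlie}: P→Charlie 3, Q→Charlie 5, R→Charlie 2, S→Bravo 4, T→Alpha 3, U→Alpha 3, V→Alpha 4. Service 24; fixed 13; total 37.
{Bravo}: service 59 + fixed 3 = 62
No other subset beats 34.

Open Bravo and Charlie; minimum total cost 34.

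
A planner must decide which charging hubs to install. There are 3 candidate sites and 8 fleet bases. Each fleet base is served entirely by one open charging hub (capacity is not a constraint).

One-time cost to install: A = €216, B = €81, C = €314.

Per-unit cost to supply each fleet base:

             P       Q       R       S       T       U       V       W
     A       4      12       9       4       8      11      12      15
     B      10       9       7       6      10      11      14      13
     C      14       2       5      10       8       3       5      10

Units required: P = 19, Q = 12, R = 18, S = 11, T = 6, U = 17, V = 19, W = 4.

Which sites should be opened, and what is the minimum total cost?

Open A and C; minimum total cost 998.

For any fixed open set, each fleet base goes to its cheapest open site; total = fixed + service.
{A, C}: P→A 4·19=76, Q→C 2·12=24, R→C 5·18=90, S→A 4·11=44, T→A 8·6=48, U→C 3·17=51, V→C 5·19=95, W→C 10·4=40. Service 468; fixed 530; total 998.
{B, C}: P→B 10·19=190, Q→C 2·12=24, R→C 5·18=90, S→B 6·11=66, T→C 8·6=48, U→C 3·17=51, V→C 5·19=95, W→C 10·4=40. Service 604; fixed 395; total 999.
{C}: service 724 + fixed 314 = 1038
{A, B, C}: service 468 + fixed 611 = 1079
No other subset beats 998.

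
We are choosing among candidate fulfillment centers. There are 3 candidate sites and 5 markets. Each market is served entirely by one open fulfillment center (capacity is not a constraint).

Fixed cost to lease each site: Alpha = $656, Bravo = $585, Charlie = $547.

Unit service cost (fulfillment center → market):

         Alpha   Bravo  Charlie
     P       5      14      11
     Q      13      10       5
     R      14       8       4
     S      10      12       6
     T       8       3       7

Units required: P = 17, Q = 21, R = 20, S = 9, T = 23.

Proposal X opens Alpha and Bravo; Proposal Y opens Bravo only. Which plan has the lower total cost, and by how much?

Proposal X: {Alpha, Bravo}: P→Alpha 5·17=85, Q→Bravo 10·21=210, R→Bravo 8·20=160, S→Alpha 10·9=90, T→Bravo 3·23=69. Service 614; fixed 1241; total 1855.
Proposal Y: {Bravo}: P→Bravo 14·17=238, Q→Bravo 10·21=210, R→Bravo 8·20=160, S→Bravo 12·9=108, T→Bravo 3·23=69. Service 785; fixed 585; total 1370.
Difference: |1855 − 1370| = 485.

Proposal Y is cheaper by 485.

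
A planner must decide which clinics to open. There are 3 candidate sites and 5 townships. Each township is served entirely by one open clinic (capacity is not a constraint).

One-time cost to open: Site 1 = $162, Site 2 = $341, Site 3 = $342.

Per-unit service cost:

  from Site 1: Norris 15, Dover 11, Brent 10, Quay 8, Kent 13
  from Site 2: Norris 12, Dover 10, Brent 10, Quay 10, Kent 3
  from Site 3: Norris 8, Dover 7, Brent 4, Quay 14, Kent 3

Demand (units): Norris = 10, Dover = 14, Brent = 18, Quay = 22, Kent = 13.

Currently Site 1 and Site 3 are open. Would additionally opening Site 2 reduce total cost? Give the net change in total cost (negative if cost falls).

No — net change +341 (cost rises by 341).

Current service cost with {Site 1, Site 3}: 465.
Adding Site 2: each township re-picks its cheapest; new service cost 465, saving 0.
Extra fixed cost: 341. Net change = 341 − 0 = 341.
(Totals: 969 → 1310.)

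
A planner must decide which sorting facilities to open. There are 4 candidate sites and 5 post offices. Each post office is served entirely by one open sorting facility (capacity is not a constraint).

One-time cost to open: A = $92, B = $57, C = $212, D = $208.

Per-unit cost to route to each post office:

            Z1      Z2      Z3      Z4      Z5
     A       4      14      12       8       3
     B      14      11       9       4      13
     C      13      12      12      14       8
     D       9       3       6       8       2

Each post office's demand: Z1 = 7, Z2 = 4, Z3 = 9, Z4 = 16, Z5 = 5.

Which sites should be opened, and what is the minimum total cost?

Open A and B; minimum total cost 381.

For any fixed open set, each post office goes to its cheapest open site; total = fixed + service.
{A, B}: Z1→A 4·7=28, Z2→B 11·4=44, Z3→B 9·9=81, Z4→B 4·16=64, Z5→A 3·5=15. Service 232; fixed 149; total 381.
{B}: Z1→B 14·7=98, Z2→B 11·4=44, Z3→B 9·9=81, Z4→B 4·16=64, Z5→B 13·5=65. Service 352; fixed 57; total 409.
{A}: Z1→A 4·7=28, Z2→A 14·4=56, Z3→A 12·9=108, Z4→A 8·16=128, Z5→A 3·5=15. Service 335; fixed 92; total 427.
{A, B, C, D}: service 168 + fixed 569 = 737
No other subset beats 381.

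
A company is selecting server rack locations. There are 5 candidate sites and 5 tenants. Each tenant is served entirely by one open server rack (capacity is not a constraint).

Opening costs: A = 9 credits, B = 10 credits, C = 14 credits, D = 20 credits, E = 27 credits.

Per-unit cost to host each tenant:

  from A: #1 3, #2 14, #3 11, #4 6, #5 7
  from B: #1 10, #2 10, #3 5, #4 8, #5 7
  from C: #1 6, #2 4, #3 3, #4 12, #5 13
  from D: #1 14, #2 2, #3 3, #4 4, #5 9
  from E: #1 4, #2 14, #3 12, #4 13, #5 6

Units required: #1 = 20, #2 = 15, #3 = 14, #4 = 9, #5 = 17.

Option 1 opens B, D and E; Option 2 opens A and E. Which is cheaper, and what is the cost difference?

Option 1: {B, D, E}: #1→E 4·20=80, #2→D 2·15=30, #3→D 3·14=42, #4→D 4·9=36, #5→E 6·17=102. Service 290; fixed 57; total 347.
Option 2: {A, E}: #1→A 3·20=60, #2→A 14·15=210, #3→A 11·14=154, #4→A 6·9=54, #5→E 6·17=102. Service 580; fixed 36; total 616.
Difference: |347 − 616| = 269.

Option 1 is cheaper by 269.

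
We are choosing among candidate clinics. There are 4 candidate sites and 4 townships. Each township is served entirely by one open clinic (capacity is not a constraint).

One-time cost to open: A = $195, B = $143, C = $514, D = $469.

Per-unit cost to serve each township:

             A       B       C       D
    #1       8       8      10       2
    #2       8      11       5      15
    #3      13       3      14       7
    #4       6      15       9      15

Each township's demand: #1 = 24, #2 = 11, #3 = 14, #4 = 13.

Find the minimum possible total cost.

Minimum total cost: 693

For any fixed open set, each township goes to its cheapest open site; total = fixed + service.
{B}: #1→B 8·24=192, #2→B 11·11=121, #3→B 3·14=42, #4→B 15·13=195. Service 550; fixed 143; total 693.
{A}: service 540 + fixed 195 = 735
{A, B}: service 400 + fixed 338 = 738
{A, B, C, D}: #1→D 2·24=48, #2→C 5·11=55, #3→B 3·14=42, #4→A 6·13=78. Service 223; fixed 1321; total 1544.
No other subset beats 693.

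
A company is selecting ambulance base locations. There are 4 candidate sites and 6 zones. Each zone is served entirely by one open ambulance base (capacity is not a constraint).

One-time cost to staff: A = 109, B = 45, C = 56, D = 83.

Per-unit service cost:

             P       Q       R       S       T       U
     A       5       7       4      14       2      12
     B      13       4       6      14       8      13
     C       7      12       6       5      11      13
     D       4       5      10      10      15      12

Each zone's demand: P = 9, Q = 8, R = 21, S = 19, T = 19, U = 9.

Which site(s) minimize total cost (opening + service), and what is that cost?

For any fixed open set, each zone goes to its cheapest open site; total = fixed + service.
{A, C}: P→A 5·9=45, Q→A 7·8=56, R→A 4·21=84, S→C 5·19=95, T→A 2·19=38, U→A 12·9=108. Service 426; fixed 165; total 591.
{A, B, C}: service 402 + fixed 210 = 612
{A, C, D}: service 401 + fixed 248 = 649
{A, B, C, D}: service 393 + fixed 293 = 686
No other subset beats 591.

Open A and C; minimum total cost 591.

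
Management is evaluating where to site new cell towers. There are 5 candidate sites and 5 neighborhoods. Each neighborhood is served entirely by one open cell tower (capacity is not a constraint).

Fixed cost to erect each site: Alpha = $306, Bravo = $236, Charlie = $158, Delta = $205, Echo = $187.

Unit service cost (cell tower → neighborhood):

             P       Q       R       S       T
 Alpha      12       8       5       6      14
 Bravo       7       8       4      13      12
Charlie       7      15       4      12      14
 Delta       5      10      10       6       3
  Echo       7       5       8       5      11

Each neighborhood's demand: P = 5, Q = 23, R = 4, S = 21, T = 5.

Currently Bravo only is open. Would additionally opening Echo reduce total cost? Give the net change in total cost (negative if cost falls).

Current service cost with {Bravo}: 568.
Adding Echo: each neighborhood re-picks its cheapest; new service cost 326, saving 242.
Extra fixed cost: 187. Net change = 187 − 242 = -55.
(Totals: 804 → 749.)

Yes — net change −55 (cost falls by 55).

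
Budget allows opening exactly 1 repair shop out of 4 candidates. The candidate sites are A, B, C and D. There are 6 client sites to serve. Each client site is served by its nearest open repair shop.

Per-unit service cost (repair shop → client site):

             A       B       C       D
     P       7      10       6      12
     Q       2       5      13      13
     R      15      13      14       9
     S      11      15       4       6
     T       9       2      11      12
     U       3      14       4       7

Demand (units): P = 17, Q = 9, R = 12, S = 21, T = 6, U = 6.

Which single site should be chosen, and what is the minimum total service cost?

With exactly 1 open, each client site uses its cheapest among the chosen.
{C}: P→C 6·17=102, Q→C 13·9=117, R→C 14·12=168, S→C 4·21=84, T→C 11·6=66, U→C 4·6=24. Service cost 561.
{A}: service cost 620
{D}: service cost 669
Among all 4 size-1 choices, {C} is lowest.

Choose C only; total service cost 561.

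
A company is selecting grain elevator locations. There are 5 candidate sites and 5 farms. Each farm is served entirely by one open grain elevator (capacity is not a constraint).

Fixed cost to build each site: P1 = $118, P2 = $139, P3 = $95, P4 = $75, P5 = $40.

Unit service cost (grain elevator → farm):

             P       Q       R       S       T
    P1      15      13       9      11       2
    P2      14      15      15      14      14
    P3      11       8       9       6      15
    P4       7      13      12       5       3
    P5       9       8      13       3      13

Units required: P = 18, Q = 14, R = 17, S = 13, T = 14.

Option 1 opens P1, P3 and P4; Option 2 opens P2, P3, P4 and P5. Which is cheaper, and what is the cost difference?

Option 1 is cheaper by 49.

Option 1: {P1, P3, P4}: P→P4 7·18=126, Q→P3 8·14=112, R→P1 9·17=153, S→P4 5·13=65, T→P1 2·14=28. Service 484; fixed 288; total 772.
Option 2: {P2, P3, P4, P5}: P→P4 7·18=126, Q→P3 8·14=112, R→P3 9·17=153, S→P5 3·13=39, T→P4 3·14=42. Service 472; fixed 349; total 821.
Difference: |772 − 821| = 49.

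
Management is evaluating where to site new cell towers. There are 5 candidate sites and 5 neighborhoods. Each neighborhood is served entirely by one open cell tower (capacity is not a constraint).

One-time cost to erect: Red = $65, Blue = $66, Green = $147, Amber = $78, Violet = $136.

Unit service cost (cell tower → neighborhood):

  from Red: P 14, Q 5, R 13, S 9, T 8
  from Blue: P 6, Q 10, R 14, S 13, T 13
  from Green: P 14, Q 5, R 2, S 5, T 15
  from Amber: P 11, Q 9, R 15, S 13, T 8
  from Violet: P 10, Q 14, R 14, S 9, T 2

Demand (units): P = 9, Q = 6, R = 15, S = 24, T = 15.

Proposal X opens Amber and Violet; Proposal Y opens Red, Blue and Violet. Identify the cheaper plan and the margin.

Proposal X: {Amber, Violet}: P→Violet 10·9=90, Q→Amber 9·6=54, R→Violet 14·15=210, S→Violet 9·24=216, T→Violet 2·15=30. Service 600; fixed 214; total 814.
Proposal Y: {Red, Blue, Violet}: P→Blue 6·9=54, Q→Red 5·6=30, R→Red 13·15=195, S→Red 9·24=216, T→Violet 2·15=30. Service 525; fixed 267; total 792.
Difference: |814 − 792| = 22.

Proposal Y is cheaper by 22.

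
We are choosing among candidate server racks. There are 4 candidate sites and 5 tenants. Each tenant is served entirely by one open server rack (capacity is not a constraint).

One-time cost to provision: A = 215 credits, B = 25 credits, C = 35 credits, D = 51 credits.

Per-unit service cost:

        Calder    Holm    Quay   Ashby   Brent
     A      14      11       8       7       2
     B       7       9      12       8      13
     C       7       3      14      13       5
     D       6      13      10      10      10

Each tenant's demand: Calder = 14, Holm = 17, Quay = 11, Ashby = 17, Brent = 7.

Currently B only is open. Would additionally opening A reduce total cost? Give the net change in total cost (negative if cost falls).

Current service cost with {B}: 610.
Adding A: each tenant re-picks its cheapest; new service cost 472, saving 138.
Extra fixed cost: 215. Net change = 215 − 138 = 77.
(Totals: 635 → 712.)

No — net change +77 (cost rises by 77).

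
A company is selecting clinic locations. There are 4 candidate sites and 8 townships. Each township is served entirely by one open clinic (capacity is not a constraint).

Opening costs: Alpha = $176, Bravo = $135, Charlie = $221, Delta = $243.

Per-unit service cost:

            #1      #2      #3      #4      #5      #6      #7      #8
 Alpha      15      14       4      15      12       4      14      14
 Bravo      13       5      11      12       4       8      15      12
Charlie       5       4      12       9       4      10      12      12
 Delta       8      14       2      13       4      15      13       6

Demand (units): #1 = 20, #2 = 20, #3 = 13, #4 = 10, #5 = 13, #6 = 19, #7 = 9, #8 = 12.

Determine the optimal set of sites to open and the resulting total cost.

For any fixed open set, each township goes to its cheapest open site; total = fixed + service.
{Alpha, Charlie}: #1→Charlie 5·20=100, #2→Charlie 4·20=80, #3→Alpha 4·13=52, #4→Charlie 9·10=90, #5→Charlie 4·13=52, #6→Alpha 4·19=76, #7→Charlie 12·9=108, #8→Charlie 12·12=144. Service 702; fixed 397; total 1099.
{Charlie}: service 920 + fixed 221 = 1141
{Bravo, Delta}: #1→Delta 8·20=160, #2→Bravo 5·20=100, #3→Delta 2·13=26, #4→Bravo 12·10=120, #5→Bravo 4·13=52, #6→Bravo 8·19=152, #7→Delta 13·9=117, #8→Delta 6·12=72. Service 799; fixed 378; total 1177.
{Alpha, Bravo, Charlie, Delta}: service 604 + fixed 775 = 1379
No other subset beats 1099.

Open Alpha and Charlie; minimum total cost 1099.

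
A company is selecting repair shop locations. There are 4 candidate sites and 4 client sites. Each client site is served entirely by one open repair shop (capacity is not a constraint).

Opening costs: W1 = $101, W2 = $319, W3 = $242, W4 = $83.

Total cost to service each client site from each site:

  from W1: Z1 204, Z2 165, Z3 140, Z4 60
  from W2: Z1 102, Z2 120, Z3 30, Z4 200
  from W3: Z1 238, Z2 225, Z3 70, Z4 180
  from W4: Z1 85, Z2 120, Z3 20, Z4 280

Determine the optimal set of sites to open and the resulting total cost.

Open W1 and W4; minimum total cost 469.

For any fixed open set, each client site goes to its cheapest open site; total = fixed + service.
{W1, W4}: Z1→W4 85, Z2→W4 120, Z3→W4 20, Z4→W1 60. Service 285; fixed 184; total 469.
{W4}: service 505 + fixed 83 = 588
{W1}: Z1→W1 204, Z2→W1 165, Z3→W1 140, Z4→W1 60. Service 569; fixed 101; total 670.
{W1, W2, W3, W4}: service 285 + fixed 745 = 1030
(All 15 nonempty subsets were checked; W1 and W4 is lowest.)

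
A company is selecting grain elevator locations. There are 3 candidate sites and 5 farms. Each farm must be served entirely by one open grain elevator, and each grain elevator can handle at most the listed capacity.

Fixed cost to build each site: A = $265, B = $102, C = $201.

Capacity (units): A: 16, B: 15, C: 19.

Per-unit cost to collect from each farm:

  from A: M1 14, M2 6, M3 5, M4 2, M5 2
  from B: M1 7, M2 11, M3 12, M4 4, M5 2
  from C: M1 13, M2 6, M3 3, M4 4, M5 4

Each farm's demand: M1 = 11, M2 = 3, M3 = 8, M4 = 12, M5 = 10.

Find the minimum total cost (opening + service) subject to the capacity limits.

Minimum total cost: 751

Open {A, B, C}: M1→B 7·11=77, M2→A 6·3=18, M3→C 3·8=24, M4→A 2·12=24, M5→C 4·10=40.
Loads: A carries 15/16, B carries 11/15, C carries 18/19. Service 183; fixed 568; total 751.
Next best feasible plan costs 766.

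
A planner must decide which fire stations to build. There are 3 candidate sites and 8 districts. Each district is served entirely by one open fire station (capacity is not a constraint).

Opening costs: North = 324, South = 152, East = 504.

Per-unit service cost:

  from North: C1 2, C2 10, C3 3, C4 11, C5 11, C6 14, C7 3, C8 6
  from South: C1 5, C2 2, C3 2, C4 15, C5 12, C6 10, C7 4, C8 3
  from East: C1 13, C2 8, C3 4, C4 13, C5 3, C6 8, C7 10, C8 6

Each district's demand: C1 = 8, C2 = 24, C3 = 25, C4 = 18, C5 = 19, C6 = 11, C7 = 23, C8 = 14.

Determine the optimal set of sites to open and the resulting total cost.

For any fixed open set, each district goes to its cheapest open site; total = fixed + service.
{South}: C1→South 5·8=40, C2→South 2·24=48, C3→South 2·25=50, C4→South 15·18=270, C5→South 12·19=228, C6→South 10·11=110, C7→South 4·23=92, C8→South 3·14=42. Service 880; fixed 152; total 1032.
{North, South}: service 742 + fixed 476 = 1218
{South, East}: service 651 + fixed 656 = 1307
{North, South, East}: C1→North 2·8=16, C2→South 2·24=48, C3→South 2·25=50, C4→North 11·18=198, C5→East 3·19=57, C6→East 8·11=88, C7→North 3·23=69, C8→South 3·14=42. Service 568; fixed 980; total 1548.
(All 7 nonempty subsets were checked; South only is lowest.)

Open South only; minimum total cost 1032.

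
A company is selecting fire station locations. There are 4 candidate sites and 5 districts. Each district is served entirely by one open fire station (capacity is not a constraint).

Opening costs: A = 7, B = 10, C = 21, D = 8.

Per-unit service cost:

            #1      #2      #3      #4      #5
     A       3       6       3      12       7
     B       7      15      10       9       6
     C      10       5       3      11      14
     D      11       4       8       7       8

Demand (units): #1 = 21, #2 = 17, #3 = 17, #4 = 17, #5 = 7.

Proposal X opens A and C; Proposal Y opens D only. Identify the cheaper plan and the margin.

Proposal X is cheaper by 155.

Proposal X: {A, C}: #1→A 3·21=63, #2→C 5·17=85, #3→A 3·17=51, #4→C 11·17=187, #5→A 7·7=49. Service 435; fixed 28; total 463.
Proposal Y: {D}: #1→D 11·21=231, #2→D 4·17=68, #3→D 8·17=136, #4→D 7·17=119, #5→D 8·7=56. Service 610; fixed 8; total 618.
Difference: |463 − 618| = 155.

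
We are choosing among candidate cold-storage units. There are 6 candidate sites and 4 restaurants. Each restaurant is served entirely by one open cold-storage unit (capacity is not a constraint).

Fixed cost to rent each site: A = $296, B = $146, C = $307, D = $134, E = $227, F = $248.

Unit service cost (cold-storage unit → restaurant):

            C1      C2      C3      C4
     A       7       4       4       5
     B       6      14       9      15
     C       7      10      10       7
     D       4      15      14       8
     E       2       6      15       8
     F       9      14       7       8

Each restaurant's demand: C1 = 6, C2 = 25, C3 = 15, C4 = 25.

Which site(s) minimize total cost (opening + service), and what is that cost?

Open A only; minimum total cost 623.

For any fixed open set, each restaurant goes to its cheapest open site; total = fixed + service.
{A}: C1→A 7·6=42, C2→A 4·25=100, C3→A 4·15=60, C4→A 5·25=125. Service 327; fixed 296; total 623.
{A, D}: service 309 + fixed 430 = 739
{A, B}: service 321 + fixed 442 = 763
{A, B, C, D, E, F}: C1→E 2·6=12, C2→A 4·25=100, C3→A 4·15=60, C4→A 5·25=125. Service 297; fixed 1358; total 1655.
No other subset beats 623.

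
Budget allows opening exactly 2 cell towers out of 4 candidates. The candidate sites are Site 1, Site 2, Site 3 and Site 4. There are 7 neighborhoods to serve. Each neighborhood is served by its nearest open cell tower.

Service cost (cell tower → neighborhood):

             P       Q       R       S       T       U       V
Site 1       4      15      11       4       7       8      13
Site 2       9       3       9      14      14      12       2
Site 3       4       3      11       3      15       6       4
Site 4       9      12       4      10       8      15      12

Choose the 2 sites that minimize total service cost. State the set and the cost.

Choose Site 3 and Site 4; total service cost 32.

With exactly 2 open, each neighborhood uses its cheapest among the chosen.
{Site 3, Site 4}: P→Site 3 4, Q→Site 3 3, R→Site 4 4, S→Site 3 3, T→Site 4 8, U→Site 3 6, V→Site 3 4. Service cost 32.
{Site 1, Site 2}: service cost 37
{Site 1, Site 3}: service cost 38
Among all 6 size-2 choices, {Site 3, Site 4} is lowest.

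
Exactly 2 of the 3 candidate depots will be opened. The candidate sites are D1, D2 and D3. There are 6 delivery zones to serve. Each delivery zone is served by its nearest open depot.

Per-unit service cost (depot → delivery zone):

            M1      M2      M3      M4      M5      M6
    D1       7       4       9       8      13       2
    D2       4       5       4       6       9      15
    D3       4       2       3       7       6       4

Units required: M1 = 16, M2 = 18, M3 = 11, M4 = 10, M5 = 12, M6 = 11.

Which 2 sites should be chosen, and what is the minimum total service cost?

With exactly 2 open, each delivery zone uses its cheapest among the chosen.
{D1, D3}: M1→D3 4·16=64, M2→D3 2·18=36, M3→D3 3·11=33, M4→D3 7·10=70, M5→D3 6·12=72, M6→D1 2·11=22. Service cost 297.
{D2, D3}: service cost 309
{D1, D2}: service cost 370
Among all 3 size-2 choices, {D1, D3} is lowest.

Choose D1 and D3; total service cost 297.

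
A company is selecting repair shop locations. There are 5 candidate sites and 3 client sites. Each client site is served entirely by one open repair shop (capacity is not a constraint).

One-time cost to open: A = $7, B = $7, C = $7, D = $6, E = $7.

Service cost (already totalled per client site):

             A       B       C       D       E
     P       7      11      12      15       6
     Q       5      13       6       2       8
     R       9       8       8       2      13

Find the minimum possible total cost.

For any fixed open set, each client site goes to its cheapest open site; total = fixed + service.
{D, E}: P→E 6, Q→D 2, R→D 2. Service 10; fixed 13; total 23.
{A, D}: service 11 + fixed 13 = 24
{D}: service 19 + fixed 6 = 25
{A, B, C, D, E}: service 10 + fixed 34 = 44
No other subset beats 23.

Minimum total cost: 23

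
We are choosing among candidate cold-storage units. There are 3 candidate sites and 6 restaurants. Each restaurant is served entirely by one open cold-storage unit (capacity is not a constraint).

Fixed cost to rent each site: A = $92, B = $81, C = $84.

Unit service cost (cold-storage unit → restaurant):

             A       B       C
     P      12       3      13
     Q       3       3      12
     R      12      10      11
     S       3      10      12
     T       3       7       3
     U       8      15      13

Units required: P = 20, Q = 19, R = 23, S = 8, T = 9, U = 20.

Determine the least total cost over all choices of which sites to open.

Minimum total cost: 731

For any fixed open set, each restaurant goes to its cheapest open site; total = fixed + service.
{A, B}: P→B 3·20=60, Q→A 3·19=57, R→B 10·23=230, S→A 3·8=24, T→A 3·9=27, U→A 8·20=160. Service 558; fixed 173; total 731.
{A, B, C}: P→B 3·20=60, Q→A 3·19=57, R→B 10·23=230, S→A 3·8=24, T→A 3·9=27, U→A 8·20=160. Service 558; fixed 257; total 815.
{B}: service 790 + fixed 81 = 871
No other subset beats 731.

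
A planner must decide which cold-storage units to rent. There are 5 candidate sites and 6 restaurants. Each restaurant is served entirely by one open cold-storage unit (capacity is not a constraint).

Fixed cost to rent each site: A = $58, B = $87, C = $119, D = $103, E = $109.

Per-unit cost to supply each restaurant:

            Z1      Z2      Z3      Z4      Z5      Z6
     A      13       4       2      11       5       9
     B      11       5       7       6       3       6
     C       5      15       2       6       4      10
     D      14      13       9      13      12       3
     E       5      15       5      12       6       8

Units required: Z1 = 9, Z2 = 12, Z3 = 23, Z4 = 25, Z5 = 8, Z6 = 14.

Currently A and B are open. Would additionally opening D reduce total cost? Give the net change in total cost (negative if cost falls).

Current service cost with {A, B}: 451.
Adding D: each restaurant re-picks its cheapest; new service cost 409, saving 42.
Extra fixed cost: 103. Net change = 103 − 42 = 61.
(Totals: 596 → 657.)

No — net change +61 (cost rises by 61).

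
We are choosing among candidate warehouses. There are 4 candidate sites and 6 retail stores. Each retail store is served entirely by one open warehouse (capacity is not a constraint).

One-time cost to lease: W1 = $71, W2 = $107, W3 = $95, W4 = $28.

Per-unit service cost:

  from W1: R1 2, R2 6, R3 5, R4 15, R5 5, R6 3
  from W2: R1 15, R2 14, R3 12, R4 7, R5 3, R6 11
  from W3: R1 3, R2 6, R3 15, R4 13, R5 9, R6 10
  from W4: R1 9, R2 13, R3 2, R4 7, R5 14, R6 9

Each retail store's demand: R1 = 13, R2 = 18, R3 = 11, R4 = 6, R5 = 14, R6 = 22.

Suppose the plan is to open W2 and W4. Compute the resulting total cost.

Total cost: 790

Each retail store is assigned to its cheapest site among the open ones.
{W2, W4}: R1→W4 9·13=117, R2→W4 13·18=234, R3→W4 2·11=22, R4→W2 7·6=42, R5→W2 3·14=42, R6→W4 9·22=198. Service 655; fixed 135; total 790.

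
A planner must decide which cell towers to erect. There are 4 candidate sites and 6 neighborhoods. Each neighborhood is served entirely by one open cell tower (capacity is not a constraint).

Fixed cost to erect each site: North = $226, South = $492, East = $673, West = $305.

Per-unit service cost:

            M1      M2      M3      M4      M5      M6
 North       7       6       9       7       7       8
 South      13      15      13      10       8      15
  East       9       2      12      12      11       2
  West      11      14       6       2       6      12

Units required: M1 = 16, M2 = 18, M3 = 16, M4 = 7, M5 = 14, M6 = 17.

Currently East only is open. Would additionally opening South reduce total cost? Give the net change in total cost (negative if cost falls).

Current service cost with {East}: 644.
Adding South: each neighborhood re-picks its cheapest; new service cost 588, saving 56.
Extra fixed cost: 492. Net change = 492 − 56 = 436.
(Totals: 1317 → 1753.)

No — net change +436 (cost rises by 436).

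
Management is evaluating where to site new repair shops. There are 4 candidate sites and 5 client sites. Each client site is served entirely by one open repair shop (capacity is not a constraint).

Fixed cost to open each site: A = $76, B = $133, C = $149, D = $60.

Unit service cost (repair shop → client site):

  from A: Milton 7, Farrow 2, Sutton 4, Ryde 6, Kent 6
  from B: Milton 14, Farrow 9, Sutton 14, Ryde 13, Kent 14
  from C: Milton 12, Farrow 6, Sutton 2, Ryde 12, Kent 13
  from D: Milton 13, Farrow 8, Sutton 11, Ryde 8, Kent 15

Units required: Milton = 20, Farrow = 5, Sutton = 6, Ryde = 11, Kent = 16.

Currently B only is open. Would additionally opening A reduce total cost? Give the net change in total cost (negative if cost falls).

Current service cost with {B}: 776.
Adding A: each client site re-picks its cheapest; new service cost 336, saving 440.
Extra fixed cost: 76. Net change = 76 − 440 = -364.
(Totals: 909 → 545.)

Yes — net change −364 (cost falls by 364).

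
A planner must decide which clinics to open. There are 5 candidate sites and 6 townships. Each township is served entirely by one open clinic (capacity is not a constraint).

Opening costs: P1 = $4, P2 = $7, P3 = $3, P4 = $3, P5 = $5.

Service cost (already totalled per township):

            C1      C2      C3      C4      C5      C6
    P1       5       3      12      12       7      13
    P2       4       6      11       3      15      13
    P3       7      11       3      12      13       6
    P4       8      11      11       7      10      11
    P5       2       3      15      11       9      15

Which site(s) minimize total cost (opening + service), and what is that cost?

Open P1, P2 and P3; minimum total cost 40.

For any fixed open set, each township goes to its cheapest open site; total = fixed + service.
{P1, P2, P3}: C1→P2 4, C2→P1 3, C3→P3 3, C4→P2 3, C5→P1 7, C6→P3 6. Service 26; fixed 14; total 40.
{P1, P3, P4}: service 31 + fixed 10 = 41
{P2, P3, P5}: C1→P5 2, C2→P5 3, C3→P3 3, C4→P2 3, C5→P5 9, C6→P3 6. Service 26; fixed 15; total 41.
{P1, P2, P3, P4, P5}: service 24 + fixed 22 = 46
No other subset beats 40.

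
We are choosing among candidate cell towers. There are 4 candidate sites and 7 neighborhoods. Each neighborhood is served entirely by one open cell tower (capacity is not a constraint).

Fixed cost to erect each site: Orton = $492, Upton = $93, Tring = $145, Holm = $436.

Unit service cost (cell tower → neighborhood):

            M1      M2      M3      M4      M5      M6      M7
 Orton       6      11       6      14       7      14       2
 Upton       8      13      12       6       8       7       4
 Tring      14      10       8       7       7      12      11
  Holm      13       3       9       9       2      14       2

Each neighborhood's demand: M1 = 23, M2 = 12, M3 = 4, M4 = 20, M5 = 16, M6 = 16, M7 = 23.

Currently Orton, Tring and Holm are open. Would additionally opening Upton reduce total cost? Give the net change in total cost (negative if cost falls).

Current service cost with {Orton, Tring, Holm}: 608.
Adding Upton: each neighborhood re-picks its cheapest; new service cost 508, saving 100.
Extra fixed cost: 93. Net change = 93 − 100 = -7.
(Totals: 1681 → 1674.)

Yes — net change −7 (cost falls by 7).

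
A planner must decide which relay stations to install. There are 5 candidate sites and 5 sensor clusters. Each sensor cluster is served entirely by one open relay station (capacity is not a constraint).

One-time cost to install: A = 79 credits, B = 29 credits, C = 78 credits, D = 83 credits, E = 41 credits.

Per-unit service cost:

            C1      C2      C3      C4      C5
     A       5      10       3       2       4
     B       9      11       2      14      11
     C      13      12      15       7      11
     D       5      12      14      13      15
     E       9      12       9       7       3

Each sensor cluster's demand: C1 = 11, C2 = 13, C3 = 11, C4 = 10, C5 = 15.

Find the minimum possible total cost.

Minimum total cost: 377

For any fixed open set, each sensor cluster goes to its cheapest open site; total = fixed + service.
{A}: C1→A 5·11=55, C2→A 10·13=130, C3→A 3·11=33, C4→A 2·10=20, C5→A 4·15=60. Service 298; fixed 79; total 377.
{A, B}: service 287 + fixed 108 = 395
{A, E}: C1→A 5·11=55, C2→A 10·13=130, C3→A 3·11=33, C4→A 2·10=20, C5→E 3·15=45. Service 283; fixed 120; total 403.
{A, B, C, D, E}: service 272 + fixed 310 = 582
No other subset beats 377.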